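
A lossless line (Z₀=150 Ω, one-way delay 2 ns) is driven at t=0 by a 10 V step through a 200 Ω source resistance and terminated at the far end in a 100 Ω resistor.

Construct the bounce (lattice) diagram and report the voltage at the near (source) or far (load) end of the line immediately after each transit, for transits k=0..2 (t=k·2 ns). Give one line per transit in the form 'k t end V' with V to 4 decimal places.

Γ_L=-0.200000, Γ_S=0.142857; launch V₁=10·150/350=4.285714
k=0 src: V=4.2857
k=1 load: inc=4.285714, refl=4.285714·-0.200000=-0.8571; V=0.000000+4.285714+-0.857143=3.4286
k=2 src: inc=-0.857143, refl=-0.857143·0.142857=-0.1224; V=4.285714+-0.857143+-0.122449=3.3061

0 0 source 4.2857
1 2 load 3.4286
2 4 source 3.3061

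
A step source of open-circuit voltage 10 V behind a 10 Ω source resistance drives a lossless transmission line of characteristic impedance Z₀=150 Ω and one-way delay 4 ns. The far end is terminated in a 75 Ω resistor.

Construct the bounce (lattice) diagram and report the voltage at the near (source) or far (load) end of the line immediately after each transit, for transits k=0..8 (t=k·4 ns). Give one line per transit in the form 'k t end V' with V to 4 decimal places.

0 0 source 9.3750
1 4 load 6.2500
2 8 source 8.9844
3 12 load 8.0729
4 16 source 8.8704
5 20 load 8.6046
6 24 source 8.8372
7 28 load 8.7597
8 32 source 8.8275

Γ_L=-0.333333, Γ_S=-0.875000; launch V₁=10·150/160=9.375000
k=0 src: V=9.3750
k=1 load: inc=9.375000, refl=9.375000·-0.333333=-3.1250; V=0.000000+9.375000+-3.125000=6.2500
k=2 src: inc=-3.125000, refl=-3.125000·-0.875000=2.7344; V=9.375000+-3.125000+2.734375=8.9844
k=3 load: inc=2.734375, refl=2.734375·-0.333333=-0.9115; V=6.250000+2.734375+-0.911458=8.0729
k=4 src: inc=-0.911458, refl=-0.911458·-0.875000=0.7975; V=8.984375+-0.911458+0.797526=8.8704
k=5 load: inc=0.797526, refl=0.797526·-0.333333=-0.2658; V=8.072917+0.797526+-0.265842=8.6046
k=6 src: inc=-0.265842, refl=-0.265842·-0.875000=0.2326; V=8.870443+-0.265842+0.232612=8.8372
k=7 load: inc=0.232612, refl=0.232612·-0.333333=-0.0775; V=8.604601+0.232612+-0.077537=8.7597
k=8 src: inc=-0.077537, refl=-0.077537·-0.875000=0.0678; V=8.837212+-0.077537+0.067845=8.8275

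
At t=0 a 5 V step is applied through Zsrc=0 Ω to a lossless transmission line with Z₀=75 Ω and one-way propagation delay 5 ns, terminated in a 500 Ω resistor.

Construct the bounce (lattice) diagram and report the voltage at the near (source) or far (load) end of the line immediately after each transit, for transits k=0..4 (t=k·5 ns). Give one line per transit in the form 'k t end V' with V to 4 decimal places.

0 0 source 5.0000
1 5 load 8.6957
2 10 source 5.0000
3 15 load 2.2684
4 20 source 5.0000

Γ_L=0.739130, Γ_S=-1.000000; launch V₁=5·75/75=5.000000
k=0 src: V=5.0000
k=1 load: inc=5.000000, refl=5.000000·0.739130=3.6957; V=0.000000+5.000000+3.695652=8.6957
k=2 src: inc=3.695652, refl=3.695652·-1.000000=-3.6957; V=5.000000+3.695652+-3.695652=5.0000
k=3 load: inc=-3.695652, refl=-3.695652·0.739130=-2.7316; V=8.695652+-3.695652+-2.731569=2.2684
k=4 src: inc=-2.731569, refl=-2.731569·-1.000000=2.7316; V=5.000000+-2.731569+2.731569=5.0000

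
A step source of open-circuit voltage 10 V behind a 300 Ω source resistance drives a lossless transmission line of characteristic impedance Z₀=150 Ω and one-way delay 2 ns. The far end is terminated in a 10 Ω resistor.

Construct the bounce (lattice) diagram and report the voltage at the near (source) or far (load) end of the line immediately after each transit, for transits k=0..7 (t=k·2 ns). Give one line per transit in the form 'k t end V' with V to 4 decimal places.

Γ_L=-0.875000, Γ_S=0.333333; launch V₁=10·150/450=3.333333
k=0 src: V=3.3333
k=1 load: inc=3.333333, refl=3.333333·-0.875000=-2.9167; V=0.000000+3.333333+-2.916667=0.4167
k=2 src: inc=-2.916667, refl=-2.916667·0.333333=-0.9722; V=3.333333+-2.916667+-0.972222=-0.5556
k=3 load: inc=-0.972222, refl=-0.972222·-0.875000=0.8507; V=0.416667+-0.972222+0.850694=0.2951
k=4 src: inc=0.850694, refl=0.850694·0.333333=0.2836; V=-0.555556+0.850694+0.283565=0.5787
k=5 load: inc=0.283565, refl=0.283565·-0.875000=-0.2481; V=0.295139+0.283565+-0.248119=0.3306
k=6 src: inc=-0.248119, refl=-0.248119·0.333333=-0.0827; V=0.578704+-0.248119+-0.082706=0.2479
k=7 load: inc=-0.082706, refl=-0.082706·-0.875000=0.0724; V=0.330584+-0.082706+0.072368=0.3202

0 0 source 3.3333
1 2 load 0.4167
2 4 source -0.5556
3 6 load 0.2951
4 8 source 0.5787
5 10 load 0.3306
6 12 source 0.2479
7 14 load 0.3202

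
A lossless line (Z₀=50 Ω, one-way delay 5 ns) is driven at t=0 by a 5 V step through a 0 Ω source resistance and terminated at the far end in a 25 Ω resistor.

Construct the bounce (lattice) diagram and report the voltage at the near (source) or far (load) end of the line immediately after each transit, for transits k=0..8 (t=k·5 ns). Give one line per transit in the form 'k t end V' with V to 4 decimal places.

Γ_L=-0.333333, Γ_S=-1.000000; launch V₁=5·50/50=5.000000
k=0 src: V=5.0000
k=1 load: inc=5.000000, refl=5.000000·-0.333333=-1.6667; V=0.000000+5.000000+-1.666667=3.3333
k=2 src: inc=-1.666667, refl=-1.666667·-1.000000=1.6667; V=5.000000+-1.666667+1.666667=5.0000
k=3 load: inc=1.666667, refl=1.666667·-0.333333=-0.5556; V=3.333333+1.666667+-0.555556=4.4444
k=4 src: inc=-0.555556, refl=-0.555556·-1.000000=0.5556; V=5.000000+-0.555556+0.555556=5.0000
k=5 load: inc=0.555556, refl=0.555556·-0.333333=-0.1852; V=4.444444+0.555556+-0.185185=4.8148
k=6 src: inc=-0.185185, refl=-0.185185·-1.000000=0.1852; V=5.000000+-0.185185+0.185185=5.0000
k=7 load: inc=0.185185, refl=0.185185·-0.333333=-0.0617; V=4.814815+0.185185+-0.061728=4.9383
k=8 src: inc=-0.061728, refl=-0.061728·-1.000000=0.0617; V=5.000000+-0.061728+0.061728=5.0000

0 0 source 5.0000
1 5 load 3.3333
2 10 source 5.0000
3 15 load 4.4444
4 20 source 5.0000
5 25 load 4.8148
6 30 source 5.0000
7 35 load 4.9383
8 40 source 5.0000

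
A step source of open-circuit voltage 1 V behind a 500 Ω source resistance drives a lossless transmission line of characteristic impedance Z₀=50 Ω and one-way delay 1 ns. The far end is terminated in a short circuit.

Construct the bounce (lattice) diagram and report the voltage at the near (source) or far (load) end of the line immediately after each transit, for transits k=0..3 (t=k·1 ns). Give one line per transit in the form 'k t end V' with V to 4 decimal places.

Γ_L=-1.000000, Γ_S=0.818182; launch V₁=1·50/550=0.090909
k=0 src: V=0.0909
k=1 load: inc=0.090909, refl=0.090909·-1.000000=-0.0909; V=0.000000+0.090909+-0.090909=0.0000
k=2 src: inc=-0.090909, refl=-0.090909·0.818182=-0.0744; V=0.090909+-0.090909+-0.074380=-0.0744
k=3 load: inc=-0.074380, refl=-0.074380·-1.000000=0.0744; V=0.000000+-0.074380+0.074380=0.0000

0 0 source 0.0909
1 1 load 0.0000
2 2 source -0.0744
3 3 load 0.0000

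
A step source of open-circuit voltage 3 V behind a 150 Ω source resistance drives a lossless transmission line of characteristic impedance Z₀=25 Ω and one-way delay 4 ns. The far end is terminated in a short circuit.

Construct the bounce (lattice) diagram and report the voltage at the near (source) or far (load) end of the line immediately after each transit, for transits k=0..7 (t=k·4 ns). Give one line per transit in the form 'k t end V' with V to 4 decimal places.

0 0 source 0.4286
1 4 load 0.0000
2 8 source -0.3061
3 12 load 0.0000
4 16 source 0.2187
5 20 load 0.0000
6 24 source -0.1562
7 28 load 0.0000

Γ_L=-1.000000, Γ_S=0.714286; launch V₁=3·25/175=0.428571
k=0 src: V=0.4286
k=1 load: inc=0.428571, refl=0.428571·-1.000000=-0.4286; V=0.000000+0.428571+-0.428571=0.0000
k=2 src: inc=-0.428571, refl=-0.428571·0.714286=-0.3061; V=0.428571+-0.428571+-0.306122=-0.3061
k=3 load: inc=-0.306122, refl=-0.306122·-1.000000=0.3061; V=0.000000+-0.306122+0.306122=0.0000
k=4 src: inc=0.306122, refl=0.306122·0.714286=0.2187; V=-0.306122+0.306122+0.218659=0.2187
k=5 load: inc=0.218659, refl=0.218659·-1.000000=-0.2187; V=0.000000+0.218659+-0.218659=0.0000
k=6 src: inc=-0.218659, refl=-0.218659·0.714286=-0.1562; V=0.218659+-0.218659+-0.156185=-0.1562
k=7 load: inc=-0.156185, refl=-0.156185·-1.000000=0.1562; V=0.000000+-0.156185+0.156185=0.0000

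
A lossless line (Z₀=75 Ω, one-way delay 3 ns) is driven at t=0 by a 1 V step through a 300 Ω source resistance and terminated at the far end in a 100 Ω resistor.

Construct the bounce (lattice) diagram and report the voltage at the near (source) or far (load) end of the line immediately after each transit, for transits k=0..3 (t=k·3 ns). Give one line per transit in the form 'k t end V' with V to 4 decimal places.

Γ_L=0.142857, Γ_S=0.600000; launch V₁=1·75/375=0.200000
k=0 src: V=0.2000
k=1 load: inc=0.200000, refl=0.200000·0.142857=0.0286; V=0.000000+0.200000+0.028571=0.2286
k=2 src: inc=0.028571, refl=0.028571·0.600000=0.0171; V=0.200000+0.028571+0.017143=0.2457
k=3 load: inc=0.017143, refl=0.017143·0.142857=0.0024; V=0.228571+0.017143+0.002449=0.2482

0 0 source 0.2000
1 3 load 0.2286
2 6 source 0.2457
3 9 load 0.2482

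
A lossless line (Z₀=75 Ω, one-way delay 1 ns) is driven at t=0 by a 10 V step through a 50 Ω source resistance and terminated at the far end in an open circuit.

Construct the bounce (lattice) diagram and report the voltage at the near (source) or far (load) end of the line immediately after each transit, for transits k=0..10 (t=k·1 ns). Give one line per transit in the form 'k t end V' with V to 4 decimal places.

0 0 source 6.0000
1 1 load 12.0000
2 2 source 10.8000
3 3 load 9.6000
4 4 source 9.8400
5 5 load 10.0800
6 6 source 10.0320
7 7 load 9.9840
8 8 source 9.9936
9 9 load 10.0032
10 10 source 10.0013

Γ_L=1.000000, Γ_S=-0.200000; launch V₁=10·75/125=6.000000
k=0 src: V=6.0000
k=1 load: inc=6.000000, refl=6.000000·1.000000=6.0000; V=0.000000+6.000000+6.000000=12.0000
k=2 src: inc=6.000000, refl=6.000000·-0.200000=-1.2000; V=6.000000+6.000000+-1.200000=10.8000
k=3 load: inc=-1.200000, refl=-1.200000·1.000000=-1.2000; V=12.000000+-1.200000+-1.200000=9.6000
k=4 src: inc=-1.200000, refl=-1.200000·-0.200000=0.2400; V=10.800000+-1.200000+0.240000=9.8400
k=5 load: inc=0.240000, refl=0.240000·1.000000=0.2400; V=9.600000+0.240000+0.240000=10.0800
k=6 src: inc=0.240000, refl=0.240000·-0.200000=-0.0480; V=9.840000+0.240000+-0.048000=10.0320
k=7 load: inc=-0.048000, refl=-0.048000·1.000000=-0.0480; V=10.080000+-0.048000+-0.048000=9.9840
k=8 src: inc=-0.048000, refl=-0.048000·-0.200000=0.0096; V=10.032000+-0.048000+0.009600=9.9936
k=9 load: inc=0.009600, refl=0.009600·1.000000=0.0096; V=9.984000+0.009600+0.009600=10.0032
k=10 src: inc=0.009600, refl=0.009600·-0.200000=-0.0019; V=9.993600+0.009600+-0.001920=10.0013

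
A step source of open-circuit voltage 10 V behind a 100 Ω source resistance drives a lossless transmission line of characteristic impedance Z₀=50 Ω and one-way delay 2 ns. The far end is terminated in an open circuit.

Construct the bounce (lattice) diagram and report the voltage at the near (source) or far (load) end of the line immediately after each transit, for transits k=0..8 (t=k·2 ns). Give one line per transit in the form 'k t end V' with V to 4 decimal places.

0 0 source 3.3333
1 2 load 6.6667
2 4 source 7.7778
3 6 load 8.8889
4 8 source 9.2593
5 10 load 9.6296
6 12 source 9.7531
7 14 load 9.8765
8 16 source 9.9177

Γ_L=1.000000, Γ_S=0.333333; launch V₁=10·50/150=3.333333
k=0 src: V=3.3333
k=1 load: inc=3.333333, refl=3.333333·1.000000=3.3333; V=0.000000+3.333333+3.333333=6.6667
k=2 src: inc=3.333333, refl=3.333333·0.333333=1.1111; V=3.333333+3.333333+1.111111=7.7778
k=3 load: inc=1.111111, refl=1.111111·1.000000=1.1111; V=6.666667+1.111111+1.111111=8.8889
k=4 src: inc=1.111111, refl=1.111111·0.333333=0.3704; V=7.777778+1.111111+0.370370=9.2593
k=5 load: inc=0.370370, refl=0.370370·1.000000=0.3704; V=8.888889+0.370370+0.370370=9.6296
k=6 src: inc=0.370370, refl=0.370370·0.333333=0.1235; V=9.259259+0.370370+0.123457=9.7531
k=7 load: inc=0.123457, refl=0.123457·1.000000=0.1235; V=9.629630+0.123457+0.123457=9.8765
k=8 src: inc=0.123457, refl=0.123457·0.333333=0.0412; V=9.753086+0.123457+0.041152=9.9177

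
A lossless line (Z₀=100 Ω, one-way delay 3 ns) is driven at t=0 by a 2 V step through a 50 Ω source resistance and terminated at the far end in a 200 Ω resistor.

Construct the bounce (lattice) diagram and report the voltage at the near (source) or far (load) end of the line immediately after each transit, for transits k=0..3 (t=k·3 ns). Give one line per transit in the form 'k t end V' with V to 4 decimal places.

0 0 source 1.3333
1 3 load 1.7778
2 6 source 1.6296
3 9 load 1.5802

Γ_L=0.333333, Γ_S=-0.333333; launch V₁=2·100/150=1.333333
k=0 src: V=1.3333
k=1 load: inc=1.333333, refl=1.333333·0.333333=0.4444; V=0.000000+1.333333+0.444444=1.7778
k=2 src: inc=0.444444, refl=0.444444·-0.333333=-0.1481; V=1.333333+0.444444+-0.148148=1.6296
k=3 load: inc=-0.148148, refl=-0.148148·0.333333=-0.0494; V=1.777778+-0.148148+-0.049383=1.5802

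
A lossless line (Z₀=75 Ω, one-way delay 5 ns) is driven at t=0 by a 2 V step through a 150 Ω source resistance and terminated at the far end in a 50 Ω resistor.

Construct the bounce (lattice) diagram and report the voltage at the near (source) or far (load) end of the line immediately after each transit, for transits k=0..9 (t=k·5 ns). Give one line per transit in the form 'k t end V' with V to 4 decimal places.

Γ_L=-0.200000, Γ_S=0.333333; launch V₁=2·75/225=0.666667
k=0 src: V=0.6667
k=1 load: inc=0.666667, refl=0.666667·-0.200000=-0.1333; V=0.000000+0.666667+-0.133333=0.5333
k=2 src: inc=-0.133333, refl=-0.133333·0.333333=-0.0444; V=0.666667+-0.133333+-0.044444=0.4889
k=3 load: inc=-0.044444, refl=-0.044444·-0.200000=0.0089; V=0.533333+-0.044444+0.008889=0.4978
k=4 src: inc=0.008889, refl=0.008889·0.333333=0.0030; V=0.488889+0.008889+0.002963=0.5007
k=5 load: inc=0.002963, refl=0.002963·-0.200000=-0.0006; V=0.497778+0.002963+-0.000593=0.5001
k=6 src: inc=-0.000593, refl=-0.000593·0.333333=-0.0002; V=0.500741+-0.000593+-0.000198=0.5000
k=7 load: inc=-0.000198, refl=-0.000198·-0.200000=0.0000; V=0.500148+-0.000198+0.000040=0.5000
k=8 src: inc=0.000040, refl=0.000040·0.333333=0.0000; V=0.499951+0.000040+0.000013=0.5000
k=9 load: inc=0.000013, refl=0.000013·-0.200000=-0.0000; V=0.499990+0.000013+-0.000003=0.5000

0 0 source 0.6667
1 5 load 0.5333
2 10 source 0.4889
3 15 load 0.4978
4 20 source 0.5007
5 25 load 0.5001
6 30 source 0.5000
7 35 load 0.5000
8 40 source 0.5000
9 45 load 0.5000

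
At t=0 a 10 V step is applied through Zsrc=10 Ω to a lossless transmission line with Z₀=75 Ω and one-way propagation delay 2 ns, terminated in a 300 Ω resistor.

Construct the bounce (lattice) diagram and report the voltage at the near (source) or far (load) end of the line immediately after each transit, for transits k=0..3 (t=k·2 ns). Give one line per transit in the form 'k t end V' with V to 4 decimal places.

0 0 source 8.8235
1 2 load 14.1176
2 4 source 10.0692
3 6 load 7.6401

Γ_L=0.600000, Γ_S=-0.764706; launch V₁=10·75/85=8.823529
k=0 src: V=8.8235
k=1 load: inc=8.823529, refl=8.823529·0.600000=5.2941; V=0.000000+8.823529+5.294118=14.1176
k=2 src: inc=5.294118, refl=5.294118·-0.764706=-4.0484; V=8.823529+5.294118+-4.048443=10.0692
k=3 load: inc=-4.048443, refl=-4.048443·0.600000=-2.4291; V=14.117647+-4.048443+-2.429066=7.6401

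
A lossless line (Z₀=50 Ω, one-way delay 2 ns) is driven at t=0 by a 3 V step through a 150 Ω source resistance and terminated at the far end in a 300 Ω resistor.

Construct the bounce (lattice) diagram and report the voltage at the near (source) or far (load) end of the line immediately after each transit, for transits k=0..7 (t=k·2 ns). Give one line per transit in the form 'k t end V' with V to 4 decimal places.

Γ_L=0.714286, Γ_S=0.500000; launch V₁=3·50/200=0.750000
k=0 src: V=0.7500
k=1 load: inc=0.750000, refl=0.750000·0.714286=0.5357; V=0.000000+0.750000+0.535714=1.2857
k=2 src: inc=0.535714, refl=0.535714·0.500000=0.2679; V=0.750000+0.535714+0.267857=1.5536
k=3 load: inc=0.267857, refl=0.267857·0.714286=0.1913; V=1.285714+0.267857+0.191327=1.7449
k=4 src: inc=0.191327, refl=0.191327·0.500000=0.0957; V=1.553571+0.191327+0.095663=1.8406
k=5 load: inc=0.095663, refl=0.095663·0.714286=0.0683; V=1.744898+0.095663+0.068331=1.9089
k=6 src: inc=0.068331, refl=0.068331·0.500000=0.0342; V=1.840561+0.068331+0.034165=1.9431
k=7 load: inc=0.034165, refl=0.034165·0.714286=0.0244; V=1.908892+0.034165+0.024404=1.9675

0 0 source 0.7500
1 2 load 1.2857
2 4 source 1.5536
3 6 load 1.7449
4 8 source 1.8406
5 10 load 1.9089
6 12 source 1.9431
7 14 load 1.9675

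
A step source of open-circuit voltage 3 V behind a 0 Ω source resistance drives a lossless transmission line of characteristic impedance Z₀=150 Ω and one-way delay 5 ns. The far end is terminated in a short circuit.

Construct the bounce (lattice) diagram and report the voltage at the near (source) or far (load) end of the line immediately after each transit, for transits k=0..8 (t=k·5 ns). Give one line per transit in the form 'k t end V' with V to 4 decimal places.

0 0 source 3.0000
1 5 load 0.0000
2 10 source 3.0000
3 15 load 0.0000
4 20 source 3.0000
5 25 load 0.0000
6 30 source 3.0000
7 35 load 0.0000
8 40 source 3.0000

Γ_L=-1.000000, Γ_S=-1.000000; launch V₁=3·150/150=3.000000
k=0 src: V=3.0000
k=1 load: inc=3.000000, refl=3.000000·-1.000000=-3.0000; V=0.000000+3.000000+-3.000000=0.0000
k=2 src: inc=-3.000000, refl=-3.000000·-1.000000=3.0000; V=3.000000+-3.000000+3.000000=3.0000
k=3 load: inc=3.000000, refl=3.000000·-1.000000=-3.0000; V=0.000000+3.000000+-3.000000=0.0000
k=4 src: inc=-3.000000, refl=-3.000000·-1.000000=3.0000; V=3.000000+-3.000000+3.000000=3.0000
k=5 load: inc=3.000000, refl=3.000000·-1.000000=-3.0000; V=0.000000+3.000000+-3.000000=0.0000
k=6 src: inc=-3.000000, refl=-3.000000·-1.000000=3.0000; V=3.000000+-3.000000+3.000000=3.0000
k=7 load: inc=3.000000, refl=3.000000·-1.000000=-3.0000; V=0.000000+3.000000+-3.000000=0.0000
k=8 src: inc=-3.000000, refl=-3.000000·-1.000000=3.0000; V=3.000000+-3.000000+3.000000=3.0000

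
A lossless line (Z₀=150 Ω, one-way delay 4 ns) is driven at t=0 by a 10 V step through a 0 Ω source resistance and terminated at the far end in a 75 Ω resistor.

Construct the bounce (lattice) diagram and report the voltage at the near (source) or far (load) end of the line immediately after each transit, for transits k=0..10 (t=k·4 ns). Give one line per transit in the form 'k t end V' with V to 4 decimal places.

Γ_L=-0.333333, Γ_S=-1.000000; launch V₁=10·150/150=10.000000
k=0 src: V=10.0000
k=1 load: inc=10.000000, refl=10.000000·-0.333333=-3.3333; V=0.000000+10.000000+-3.333333=6.6667
k=2 src: inc=-3.333333, refl=-3.333333·-1.000000=3.3333; V=10.000000+-3.333333+3.333333=10.0000
k=3 load: inc=3.333333, refl=3.333333·-0.333333=-1.1111; V=6.666667+3.333333+-1.111111=8.8889
k=4 src: inc=-1.111111, refl=-1.111111·-1.000000=1.1111; V=10.000000+-1.111111+1.111111=10.0000
k=5 load: inc=1.111111, refl=1.111111·-0.333333=-0.3704; V=8.888889+1.111111+-0.370370=9.6296
k=6 src: inc=-0.370370, refl=-0.370370·-1.000000=0.3704; V=10.000000+-0.370370+0.370370=10.0000
k=7 load: inc=0.370370, refl=0.370370·-0.333333=-0.1235; V=9.629630+0.370370+-0.123457=9.8765
k=8 src: inc=-0.123457, refl=-0.123457·-1.000000=0.1235; V=10.000000+-0.123457+0.123457=10.0000
k=9 load: inc=0.123457, refl=0.123457·-0.333333=-0.0412; V=9.876543+0.123457+-0.041152=9.9588
k=10 src: inc=-0.041152, refl=-0.041152·-1.000000=0.0412; V=10.000000+-0.041152+0.041152=10.0000

0 0 source 10.0000
1 4 load 6.6667
2 8 source 10.0000
3 12 load 8.8889
4 16 source 10.0000
5 20 load 9.6296
6 24 source 10.0000
7 28 load 9.8765
8 32 source 10.0000
9 36 load 9.9588
10 40 source 10.0000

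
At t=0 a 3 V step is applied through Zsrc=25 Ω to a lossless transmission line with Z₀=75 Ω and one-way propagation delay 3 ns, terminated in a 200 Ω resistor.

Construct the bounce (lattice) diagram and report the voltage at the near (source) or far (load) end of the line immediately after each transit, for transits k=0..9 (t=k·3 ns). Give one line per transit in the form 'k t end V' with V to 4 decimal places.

0 0 source 2.2500
1 3 load 3.2727
2 6 source 2.7614
3 9 load 2.5289
4 12 source 2.6451
5 15 load 2.6980
6 18 source 2.6716
7 21 load 2.6596
8 24 source 2.6656
9 27 load 2.6683

Γ_L=0.454545, Γ_S=-0.500000; launch V₁=3·75/100=2.250000
k=0 src: V=2.2500
k=1 load: inc=2.250000, refl=2.250000·0.454545=1.0227; V=0.000000+2.250000+1.022727=3.2727
k=2 src: inc=1.022727, refl=1.022727·-0.500000=-0.5114; V=2.250000+1.022727+-0.511364=2.7614
k=3 load: inc=-0.511364, refl=-0.511364·0.454545=-0.2324; V=3.272727+-0.511364+-0.232438=2.5289
k=4 src: inc=-0.232438, refl=-0.232438·-0.500000=0.1162; V=2.761364+-0.232438+0.116219=2.6451
k=5 load: inc=0.116219, refl=0.116219·0.454545=0.0528; V=2.528926+0.116219+0.052827=2.6980
k=6 src: inc=0.052827, refl=0.052827·-0.500000=-0.0264; V=2.645145+0.052827+-0.026413=2.6716
k=7 load: inc=-0.026413, refl=-0.026413·0.454545=-0.0120; V=2.697971+-0.026413+-0.012006=2.6596
k=8 src: inc=-0.012006, refl=-0.012006·-0.500000=0.0060; V=2.671558+-0.012006+0.006003=2.6656
k=9 load: inc=0.006003, refl=0.006003·0.454545=0.0027; V=2.659552+0.006003+0.002729=2.6683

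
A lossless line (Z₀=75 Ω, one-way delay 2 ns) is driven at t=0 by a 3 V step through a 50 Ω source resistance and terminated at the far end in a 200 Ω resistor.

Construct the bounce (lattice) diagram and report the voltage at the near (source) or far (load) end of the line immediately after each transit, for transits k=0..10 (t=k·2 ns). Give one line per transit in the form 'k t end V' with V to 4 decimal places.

0 0 source 1.8000
1 2 load 2.6182
2 4 source 2.4545
3 6 load 2.3802
4 8 source 2.3950
5 10 load 2.4018
6 12 source 2.4005
7 14 load 2.3998
8 16 source 2.4000
9 18 load 2.4000
10 20 source 2.4000

Γ_L=0.454545, Γ_S=-0.200000; launch V₁=3·75/125=1.800000
k=0 src: V=1.8000
k=1 load: inc=1.800000, refl=1.800000·0.454545=0.8182; V=0.000000+1.800000+0.818182=2.6182
k=2 src: inc=0.818182, refl=0.818182·-0.200000=-0.1636; V=1.800000+0.818182+-0.163636=2.4545
k=3 load: inc=-0.163636, refl=-0.163636·0.454545=-0.0744; V=2.618182+-0.163636+-0.074380=2.3802
k=4 src: inc=-0.074380, refl=-0.074380·-0.200000=0.0149; V=2.454545+-0.074380+0.014876=2.3950
k=5 load: inc=0.014876, refl=0.014876·0.454545=0.0068; V=2.380165+0.014876+0.006762=2.4018
k=6 src: inc=0.006762, refl=0.006762·-0.200000=-0.0014; V=2.395041+0.006762+-0.001352=2.4005
k=7 load: inc=-0.001352, refl=-0.001352·0.454545=-0.0006; V=2.401803+-0.001352+-0.000615=2.3998
k=8 src: inc=-0.000615, refl=-0.000615·-0.200000=0.0001; V=2.400451+-0.000615+0.000123=2.4000
k=9 load: inc=0.000123, refl=0.000123·0.454545=0.0001; V=2.399836+0.000123+0.000056=2.4000
k=10 src: inc=0.000056, refl=0.000056·-0.200000=-0.0000; V=2.399959+0.000056+-0.000011=2.4000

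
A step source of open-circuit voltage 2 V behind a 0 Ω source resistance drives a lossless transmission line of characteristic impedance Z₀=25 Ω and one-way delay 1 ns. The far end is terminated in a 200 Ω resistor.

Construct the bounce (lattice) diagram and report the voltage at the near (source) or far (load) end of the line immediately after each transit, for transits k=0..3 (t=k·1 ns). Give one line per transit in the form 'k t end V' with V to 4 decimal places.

Γ_L=0.777778, Γ_S=-1.000000; launch V₁=2·25/25=2.000000
k=0 src: V=2.0000
k=1 load: inc=2.000000, refl=2.000000·0.777778=1.5556; V=0.000000+2.000000+1.555556=3.5556
k=2 src: inc=1.555556, refl=1.555556·-1.000000=-1.5556; V=2.000000+1.555556+-1.555556=2.0000
k=3 load: inc=-1.555556, refl=-1.555556·0.777778=-1.2099; V=3.555556+-1.555556+-1.209877=0.7901

0 0 source 2.0000
1 1 load 3.5556
2 2 source 2.0000
3 3 load 0.7901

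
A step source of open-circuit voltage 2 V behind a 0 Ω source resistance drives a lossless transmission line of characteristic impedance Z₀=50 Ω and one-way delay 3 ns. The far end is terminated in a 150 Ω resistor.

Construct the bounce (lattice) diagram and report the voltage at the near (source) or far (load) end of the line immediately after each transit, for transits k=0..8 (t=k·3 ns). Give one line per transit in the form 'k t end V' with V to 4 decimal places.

Γ_L=0.500000, Γ_S=-1.000000; launch V₁=2·50/50=2.000000
k=0 src: V=2.0000
k=1 load: inc=2.000000, refl=2.000000·0.500000=1.0000; V=0.000000+2.000000+1.000000=3.0000
k=2 src: inc=1.000000, refl=1.000000·-1.000000=-1.0000; V=2.000000+1.000000+-1.000000=2.0000
k=3 load: inc=-1.000000, refl=-1.000000·0.500000=-0.5000; V=3.000000+-1.000000+-0.500000=1.5000
k=4 src: inc=-0.500000, refl=-0.500000·-1.000000=0.5000; V=2.000000+-0.500000+0.500000=2.0000
k=5 load: inc=0.500000, refl=0.500000·0.500000=0.2500; V=1.500000+0.500000+0.250000=2.2500
k=6 src: inc=0.250000, refl=0.250000·-1.000000=-0.2500; V=2.000000+0.250000+-0.250000=2.0000
k=7 load: inc=-0.250000, refl=-0.250000·0.500000=-0.1250; V=2.250000+-0.250000+-0.125000=1.8750
k=8 src: inc=-0.125000, refl=-0.125000·-1.000000=0.1250; V=2.000000+-0.125000+0.125000=2.0000

0 0 source 2.0000
1 3 load 3.0000
2 6 source 2.0000
3 9 load 1.5000
4 12 source 2.0000
5 15 load 2.2500
6 18 source 2.0000
7 21 load 1.8750
8 24 source 2.0000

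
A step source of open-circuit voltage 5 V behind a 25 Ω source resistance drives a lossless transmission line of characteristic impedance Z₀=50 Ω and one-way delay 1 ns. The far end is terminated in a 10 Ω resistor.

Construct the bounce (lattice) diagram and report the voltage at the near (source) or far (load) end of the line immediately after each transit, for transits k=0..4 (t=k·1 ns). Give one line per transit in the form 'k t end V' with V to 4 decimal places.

Γ_L=-0.666667, Γ_S=-0.333333; launch V₁=5·50/75=3.333333
k=0 src: V=3.3333
k=1 load: inc=3.333333, refl=3.333333·-0.666667=-2.2222; V=0.000000+3.333333+-2.222222=1.1111
k=2 src: inc=-2.222222, refl=-2.222222·-0.333333=0.7407; V=3.333333+-2.222222+0.740741=1.8519
k=3 load: inc=0.740741, refl=0.740741·-0.666667=-0.4938; V=1.111111+0.740741+-0.493827=1.3580
k=4 src: inc=-0.493827, refl=-0.493827·-0.333333=0.1646; V=1.851852+-0.493827+0.164609=1.5226

0 0 source 3.3333
1 1 load 1.1111
2 2 source 1.8519
3 3 load 1.3580
4 4 source 1.5226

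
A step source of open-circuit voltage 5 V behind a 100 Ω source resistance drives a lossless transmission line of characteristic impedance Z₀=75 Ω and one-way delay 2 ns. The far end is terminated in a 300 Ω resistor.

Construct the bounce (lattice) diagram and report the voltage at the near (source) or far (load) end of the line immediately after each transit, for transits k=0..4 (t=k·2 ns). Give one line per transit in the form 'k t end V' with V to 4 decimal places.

0 0 source 2.1429
1 2 load 3.4286
2 4 source 3.6122
3 6 load 3.7224
4 8 source 3.7382

Γ_L=0.600000, Γ_S=0.142857; launch V₁=5·75/175=2.142857
k=0 src: V=2.1429
k=1 load: inc=2.142857, refl=2.142857·0.600000=1.2857; V=0.000000+2.142857+1.285714=3.4286
k=2 src: inc=1.285714, refl=1.285714·0.142857=0.1837; V=2.142857+1.285714+0.183673=3.6122
k=3 load: inc=0.183673, refl=0.183673·0.600000=0.1102; V=3.428571+0.183673+0.110204=3.7224
k=4 src: inc=0.110204, refl=0.110204·0.142857=0.0157; V=3.612245+0.110204+0.015743=3.7382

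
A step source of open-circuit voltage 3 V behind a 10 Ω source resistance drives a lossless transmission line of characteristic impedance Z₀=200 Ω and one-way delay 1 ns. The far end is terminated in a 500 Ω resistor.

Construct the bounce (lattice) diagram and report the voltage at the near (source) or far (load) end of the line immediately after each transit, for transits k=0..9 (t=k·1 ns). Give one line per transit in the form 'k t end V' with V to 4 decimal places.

Γ_L=0.428571, Γ_S=-0.904762; launch V₁=3·200/210=2.857143
k=0 src: V=2.8571
k=1 load: inc=2.857143, refl=2.857143·0.428571=1.2245; V=0.000000+2.857143+1.224490=4.0816
k=2 src: inc=1.224490, refl=1.224490·-0.904762=-1.1079; V=2.857143+1.224490+-1.107872=2.9738
k=3 load: inc=-1.107872, refl=-1.107872·0.428571=-0.4748; V=4.081633+-1.107872+-0.474802=2.4990
k=4 src: inc=-0.474802, refl=-0.474802·-0.904762=0.4296; V=2.973761+-0.474802+0.429583=2.9285
k=5 load: inc=0.429583, refl=0.429583·0.428571=0.1841; V=2.498959+0.429583+0.184107=3.1126
k=6 src: inc=0.184107, refl=0.184107·-0.904762=-0.1666; V=2.928542+0.184107+-0.166573=2.9461
k=7 load: inc=-0.166573, refl=-0.166573·0.428571=-0.0714; V=3.112649+-0.166573+-0.071388=2.8747
k=8 src: inc=-0.071388, refl=-0.071388·-0.904762=0.0646; V=2.946076+-0.071388+0.064590=2.9393
k=9 load: inc=0.064590, refl=0.064590·0.428571=0.0277; V=2.874687+0.064590+0.027681=2.9670

0 0 source 2.8571
1 1 load 4.0816
2 2 source 2.9738
3 3 load 2.4990
4 4 source 2.9285
5 5 load 3.1126
6 6 source 2.9461
7 7 load 2.8747
8 8 source 2.9393
9 9 load 2.9670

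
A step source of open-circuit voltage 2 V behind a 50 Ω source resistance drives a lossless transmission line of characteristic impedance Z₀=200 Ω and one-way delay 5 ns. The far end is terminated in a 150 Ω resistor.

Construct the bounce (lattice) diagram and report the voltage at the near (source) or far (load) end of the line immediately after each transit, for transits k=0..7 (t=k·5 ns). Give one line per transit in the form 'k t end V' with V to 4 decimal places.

Γ_L=-0.142857, Γ_S=-0.600000; launch V₁=2·200/250=1.600000
k=0 src: V=1.6000
k=1 load: inc=1.600000, refl=1.600000·-0.142857=-0.2286; V=0.000000+1.600000+-0.228571=1.3714
k=2 src: inc=-0.228571, refl=-0.228571·-0.600000=0.1371; V=1.600000+-0.228571+0.137143=1.5086
k=3 load: inc=0.137143, refl=0.137143·-0.142857=-0.0196; V=1.371429+0.137143+-0.019592=1.4890
k=4 src: inc=-0.019592, refl=-0.019592·-0.600000=0.0118; V=1.508571+-0.019592+0.011755=1.5007
k=5 load: inc=0.011755, refl=0.011755·-0.142857=-0.0017; V=1.488980+0.011755+-0.001679=1.4991
k=6 src: inc=-0.001679, refl=-0.001679·-0.600000=0.0010; V=1.500735+-0.001679+0.001008=1.5001
k=7 load: inc=0.001008, refl=0.001008·-0.142857=-0.0001; V=1.499055+0.001008+-0.000144=1.4999

0 0 source 1.6000
1 5 load 1.3714
2 10 source 1.5086
3 15 load 1.4890
4 20 source 1.5007
5 25 load 1.4991
6 30 source 1.5001
7 35 load 1.4999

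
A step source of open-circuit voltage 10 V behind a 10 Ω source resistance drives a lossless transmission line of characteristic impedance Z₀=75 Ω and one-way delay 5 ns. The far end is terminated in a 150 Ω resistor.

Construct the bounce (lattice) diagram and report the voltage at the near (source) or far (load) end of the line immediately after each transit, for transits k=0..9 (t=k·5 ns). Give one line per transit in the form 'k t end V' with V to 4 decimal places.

Γ_L=0.333333, Γ_S=-0.764706; launch V₁=10·75/85=8.823529
k=0 src: V=8.8235
k=1 load: inc=8.823529, refl=8.823529·0.333333=2.9412; V=0.000000+8.823529+2.941176=11.7647
k=2 src: inc=2.941176, refl=2.941176·-0.764706=-2.2491; V=8.823529+2.941176+-2.249135=9.5156
k=3 load: inc=-2.249135, refl=-2.249135·0.333333=-0.7497; V=11.764706+-2.249135+-0.749712=8.7659
k=4 src: inc=-0.749712, refl=-0.749712·-0.764706=0.5733; V=9.515571+-0.749712+0.573309=9.3392
k=5 load: inc=0.573309, refl=0.573309·0.333333=0.1911; V=8.765859+0.573309+0.191103=9.5303
k=6 src: inc=0.191103, refl=0.191103·-0.764706=-0.1461; V=9.339168+0.191103+-0.146138=9.3841
k=7 load: inc=-0.146138, refl=-0.146138·0.333333=-0.0487; V=9.530271+-0.146138+-0.048713=9.3354
k=8 src: inc=-0.048713, refl=-0.048713·-0.764706=0.0373; V=9.384134+-0.048713+0.037251=9.3727
k=9 load: inc=0.037251, refl=0.037251·0.333333=0.0124; V=9.335421+0.037251+0.012417=9.3851

0 0 source 8.8235
1 5 load 11.7647
2 10 source 9.5156
3 15 load 8.7659
4 20 source 9.3392
5 25 load 9.5303
6 30 source 9.3841
7 35 load 9.3354
8 40 source 9.3727
9 45 load 9.3851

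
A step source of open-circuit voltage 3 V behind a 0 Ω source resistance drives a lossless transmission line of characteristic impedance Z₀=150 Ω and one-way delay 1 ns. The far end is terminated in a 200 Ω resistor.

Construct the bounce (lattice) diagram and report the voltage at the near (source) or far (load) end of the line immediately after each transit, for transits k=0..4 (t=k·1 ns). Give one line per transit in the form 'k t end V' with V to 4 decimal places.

0 0 source 3.0000
1 1 load 3.4286
2 2 source 3.0000
3 3 load 2.9388
4 4 source 3.0000

Γ_L=0.142857, Γ_S=-1.000000; launch V₁=3·150/150=3.000000
k=0 src: V=3.0000
k=1 load: inc=3.000000, refl=3.000000·0.142857=0.4286; V=0.000000+3.000000+0.428571=3.4286
k=2 src: inc=0.428571, refl=0.428571·-1.000000=-0.4286; V=3.000000+0.428571+-0.428571=3.0000
k=3 load: inc=-0.428571, refl=-0.428571·0.142857=-0.0612; V=3.428571+-0.428571+-0.061224=2.9388
k=4 src: inc=-0.061224, refl=-0.061224·-1.000000=0.0612; V=3.000000+-0.061224+0.061224=3.0000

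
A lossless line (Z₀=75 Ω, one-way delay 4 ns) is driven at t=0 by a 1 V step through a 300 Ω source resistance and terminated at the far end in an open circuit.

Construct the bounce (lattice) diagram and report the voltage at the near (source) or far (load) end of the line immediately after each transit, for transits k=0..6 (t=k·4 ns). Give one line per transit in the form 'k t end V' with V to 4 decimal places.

0 0 source 0.2000
1 4 load 0.4000
2 8 source 0.5200
3 12 load 0.6400
4 16 source 0.7120
5 20 load 0.7840
6 24 source 0.8272

Γ_L=1.000000, Γ_S=0.600000; launch V₁=1·75/375=0.200000
k=0 src: V=0.2000
k=1 load: inc=0.200000, refl=0.200000·1.000000=0.2000; V=0.000000+0.200000+0.200000=0.4000
k=2 src: inc=0.200000, refl=0.200000·0.600000=0.1200; V=0.200000+0.200000+0.120000=0.5200
k=3 load: inc=0.120000, refl=0.120000·1.000000=0.1200; V=0.400000+0.120000+0.120000=0.6400
k=4 src: inc=0.120000, refl=0.120000·0.600000=0.0720; V=0.520000+0.120000+0.072000=0.7120
k=5 load: inc=0.072000, refl=0.072000·1.000000=0.0720; V=0.640000+0.072000+0.072000=0.7840
k=6 src: inc=0.072000, refl=0.072000·0.600000=0.0432; V=0.712000+0.072000+0.043200=0.8272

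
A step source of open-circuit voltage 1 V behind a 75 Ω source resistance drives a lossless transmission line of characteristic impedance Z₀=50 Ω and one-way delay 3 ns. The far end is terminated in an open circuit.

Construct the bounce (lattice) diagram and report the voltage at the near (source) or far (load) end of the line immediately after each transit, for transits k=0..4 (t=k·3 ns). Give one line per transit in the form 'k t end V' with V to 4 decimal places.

0 0 source 0.4000
1 3 load 0.8000
2 6 source 0.8800
3 9 load 0.9600
4 12 source 0.9760

Γ_L=1.000000, Γ_S=0.200000; launch V₁=1·50/125=0.400000
k=0 src: V=0.4000
k=1 load: inc=0.400000, refl=0.400000·1.000000=0.4000; V=0.000000+0.400000+0.400000=0.8000
k=2 src: inc=0.400000, refl=0.400000·0.200000=0.0800; V=0.400000+0.400000+0.080000=0.8800
k=3 load: inc=0.080000, refl=0.080000·1.000000=0.0800; V=0.800000+0.080000+0.080000=0.9600
k=4 src: inc=0.080000, refl=0.080000·0.200000=0.0160; V=0.880000+0.080000+0.016000=0.9760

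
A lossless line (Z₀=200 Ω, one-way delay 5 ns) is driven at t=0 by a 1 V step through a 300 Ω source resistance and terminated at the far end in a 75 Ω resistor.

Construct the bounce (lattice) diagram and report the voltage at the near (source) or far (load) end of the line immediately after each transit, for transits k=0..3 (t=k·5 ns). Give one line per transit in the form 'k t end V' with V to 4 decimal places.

Γ_L=-0.454545, Γ_S=0.200000; launch V₁=1·200/500=0.400000
k=0 src: V=0.4000
k=1 load: inc=0.400000, refl=0.400000·-0.454545=-0.1818; V=0.000000+0.400000+-0.181818=0.2182
k=2 src: inc=-0.181818, refl=-0.181818·0.200000=-0.0364; V=0.400000+-0.181818+-0.036364=0.1818
k=3 load: inc=-0.036364, refl=-0.036364·-0.454545=0.0165; V=0.218182+-0.036364+0.016529=0.1983

0 0 source 0.4000
1 5 load 0.2182
2 10 source 0.1818
3 15 load 0.1983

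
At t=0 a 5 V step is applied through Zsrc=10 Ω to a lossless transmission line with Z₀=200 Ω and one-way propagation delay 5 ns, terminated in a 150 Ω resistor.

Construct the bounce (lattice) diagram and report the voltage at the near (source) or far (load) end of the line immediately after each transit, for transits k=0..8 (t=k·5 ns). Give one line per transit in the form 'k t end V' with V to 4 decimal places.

0 0 source 4.7619
1 5 load 4.0816
2 10 source 4.6971
3 15 load 4.6092
4 20 source 4.6887
5 25 load 4.6774
6 30 source 4.6877
7 35 load 4.6862
8 40 source 4.6875

Γ_L=-0.142857, Γ_S=-0.904762; launch V₁=5·200/210=4.761905
k=0 src: V=4.7619
k=1 load: inc=4.761905, refl=4.761905·-0.142857=-0.6803; V=0.000000+4.761905+-0.680272=4.0816
k=2 src: inc=-0.680272, refl=-0.680272·-0.904762=0.6155; V=4.761905+-0.680272+0.615484=4.6971
k=3 load: inc=0.615484, refl=0.615484·-0.142857=-0.0879; V=4.081633+0.615484+-0.087926=4.6092
k=4 src: inc=-0.087926, refl=-0.087926·-0.904762=0.0796; V=4.697117+-0.087926+0.079552=4.6887
k=5 load: inc=0.079552, refl=0.079552·-0.142857=-0.0114; V=4.609191+0.079552+-0.011365=4.6774
k=6 src: inc=-0.011365, refl=-0.011365·-0.904762=0.0103; V=4.688743+-0.011365+0.010282=4.6877
k=7 load: inc=0.010282, refl=0.010282·-0.142857=-0.0015; V=4.677378+0.010282+-0.001469=4.6862
k=8 src: inc=-0.001469, refl=-0.001469·-0.904762=0.0013; V=4.687661+-0.001469+0.001329=4.6875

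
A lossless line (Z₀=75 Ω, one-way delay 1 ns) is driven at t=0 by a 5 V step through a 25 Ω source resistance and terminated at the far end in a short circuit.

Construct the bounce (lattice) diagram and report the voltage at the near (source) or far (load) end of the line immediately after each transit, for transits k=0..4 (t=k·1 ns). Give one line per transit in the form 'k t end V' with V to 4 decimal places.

0 0 source 3.7500
1 1 load 0.0000
2 2 source 1.8750
3 3 load 0.0000
4 4 source 0.9375

Γ_L=-1.000000, Γ_S=-0.500000; launch V₁=5·75/100=3.750000
k=0 src: V=3.7500
k=1 load: inc=3.750000, refl=3.750000·-1.000000=-3.7500; V=0.000000+3.750000+-3.750000=0.0000
k=2 src: inc=-3.750000, refl=-3.750000·-0.500000=1.8750; V=3.750000+-3.750000+1.875000=1.8750
k=3 load: inc=1.875000, refl=1.875000·-1.000000=-1.8750; V=0.000000+1.875000+-1.875000=0.0000
k=4 src: inc=-1.875000, refl=-1.875000·-0.500000=0.9375; V=1.875000+-1.875000+0.937500=0.9375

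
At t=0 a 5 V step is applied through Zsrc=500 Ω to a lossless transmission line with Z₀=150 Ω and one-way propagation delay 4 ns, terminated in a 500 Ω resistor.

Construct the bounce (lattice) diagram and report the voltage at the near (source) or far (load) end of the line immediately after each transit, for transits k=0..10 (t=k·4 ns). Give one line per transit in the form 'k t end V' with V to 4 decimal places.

0 0 source 1.1538
1 4 load 1.7751
2 8 source 2.1097
3 12 load 2.2898
4 16 source 2.3868
5 20 load 2.4391
6 24 source 2.4672
7 28 load 2.4823
8 32 source 2.4905
9 36 load 2.4949
10 40 source 2.4972

Γ_L=0.538462, Γ_S=0.538462; launch V₁=5·150/650=1.153846
k=0 src: V=1.1538
k=1 load: inc=1.153846, refl=1.153846·0.538462=0.6213; V=0.000000+1.153846+0.621302=1.7751
k=2 src: inc=0.621302, refl=0.621302·0.538462=0.3345; V=1.153846+0.621302+0.334547=2.1097
k=3 load: inc=0.334547, refl=0.334547·0.538462=0.1801; V=1.775148+0.334547+0.180141=2.2898
k=4 src: inc=0.180141, refl=0.180141·0.538462=0.0970; V=2.109695+0.180141+0.096999=2.3868
k=5 load: inc=0.096999, refl=0.096999·0.538462=0.0522; V=2.289836+0.096999+0.052230=2.4391
k=6 src: inc=0.052230, refl=0.052230·0.538462=0.0281; V=2.386835+0.052230+0.028124=2.4672
k=7 load: inc=0.028124, refl=0.028124·0.538462=0.0151; V=2.439065+0.028124+0.015144=2.4823
k=8 src: inc=0.015144, refl=0.015144·0.538462=0.0082; V=2.467189+0.015144+0.008154=2.4905
k=9 load: inc=0.008154, refl=0.008154·0.538462=0.0044; V=2.482332+0.008154+0.004391=2.4949
k=10 src: inc=0.004391, refl=0.004391·0.538462=0.0024; V=2.490487+0.004391+0.002364=2.4972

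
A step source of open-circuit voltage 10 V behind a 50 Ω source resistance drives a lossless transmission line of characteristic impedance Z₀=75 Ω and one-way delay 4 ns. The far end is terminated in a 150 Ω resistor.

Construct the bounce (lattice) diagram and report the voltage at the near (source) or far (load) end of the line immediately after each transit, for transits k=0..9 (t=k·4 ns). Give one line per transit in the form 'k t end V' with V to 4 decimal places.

Γ_L=0.333333, Γ_S=-0.200000; launch V₁=10·75/125=6.000000
k=0 src: V=6.0000
k=1 load: inc=6.000000, refl=6.000000·0.333333=2.0000; V=0.000000+6.000000+2.000000=8.0000
k=2 src: inc=2.000000, refl=2.000000·-0.200000=-0.4000; V=6.000000+2.000000+-0.400000=7.6000
k=3 load: inc=-0.400000, refl=-0.400000·0.333333=-0.1333; V=8.000000+-0.400000+-0.133333=7.4667
k=4 src: inc=-0.133333, refl=-0.133333·-0.200000=0.0267; V=7.600000+-0.133333+0.026667=7.4933
k=5 load: inc=0.026667, refl=0.026667·0.333333=0.0089; V=7.466667+0.026667+0.008889=7.5022
k=6 src: inc=0.008889, refl=0.008889·-0.200000=-0.0018; V=7.493333+0.008889+-0.001778=7.5004
k=7 load: inc=-0.001778, refl=-0.001778·0.333333=-0.0006; V=7.502222+-0.001778+-0.000593=7.4999
k=8 src: inc=-0.000593, refl=-0.000593·-0.200000=0.0001; V=7.500444+-0.000593+0.000119=7.5000
k=9 load: inc=0.000119, refl=0.000119·0.333333=0.0000; V=7.499852+0.000119+0.000040=7.5000

0 0 source 6.0000
1 4 load 8.0000
2 8 source 7.6000
3 12 load 7.4667
4 16 source 7.4933
5 20 load 7.5022
6 24 source 7.5004
7 28 load 7.4999
8 32 source 7.5000
9 36 load 7.5000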